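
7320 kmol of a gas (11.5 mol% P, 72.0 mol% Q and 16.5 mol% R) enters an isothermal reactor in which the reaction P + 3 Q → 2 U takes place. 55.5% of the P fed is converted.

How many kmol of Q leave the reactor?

P reacted = 0.555 × 841.8 = 467.2 kmol; ν_P = −1, so ξ = 467.2/1 = 467.2 kmol.
Outlet amounts (n = n₀ + ν ξ):
  P: 841.8 − 1(467.2) = 374.6
  Q: 5270 − 3(467.2) = 3869
  U: 0 + 2(467.2) = 934.4
  R: 1208 (inert)

3870 kmol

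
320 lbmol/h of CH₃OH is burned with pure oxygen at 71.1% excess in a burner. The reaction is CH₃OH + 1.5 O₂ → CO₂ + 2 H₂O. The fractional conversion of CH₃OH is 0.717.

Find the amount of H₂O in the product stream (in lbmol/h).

Stoichiometric O₂ = 1.5 × 320 = 480 lbmol/h; O₂ fed = 480 × 1.711 = 821.3 lbmol/h.
Fuel reacted = 0.717 × 320 → ξ = 229.4 lbmol/h.
Outlet (n = n₀ + ν ξ):
  CH₃OH: 320 − 1(229.4) = 90.56
  O₂: 821.3 − 1.5(229.4) = 477.1
  CO₂: 0 + 1(229.4) = 229.4
  H₂O: 0 + 2(229.4) = 458.9

459 lbmol/h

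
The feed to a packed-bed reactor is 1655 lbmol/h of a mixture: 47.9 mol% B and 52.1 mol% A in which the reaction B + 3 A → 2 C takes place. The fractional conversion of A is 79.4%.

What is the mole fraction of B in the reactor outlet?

A reacted = 0.794 × 862.3 = 684.6 lbmol/h; ν_A = −3, so ξ = 684.6/3 = 228.2 lbmol/h.
Outlet amounts (n = n₀ + ν ξ):
  B: 792.7 − 1(228.2) = 564.5
  A: 862.3 − 3(228.2) = 177.6
  C: 0 + 2(228.2) = 456.4
Total out = 1199 lbmol/h; y_B = 564.5 / 1199 = 0.471.

0.471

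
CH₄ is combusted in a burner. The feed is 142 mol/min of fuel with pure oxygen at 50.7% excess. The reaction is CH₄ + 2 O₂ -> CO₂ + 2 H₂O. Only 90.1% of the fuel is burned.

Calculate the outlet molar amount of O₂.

172 mol/min

Stoichiometric O₂ = 2 × 142 = 284 mol/min; O₂ fed = 284 × 1.507 = 428 mol/min.
Fuel reacted = 0.901 × 142 → ξ = 127.9 mol/min.
Outlet (n = n₀ + ν ξ):
  CH₄: 142 − 1(127.9) = 14.06
  O₂: 428 − 2(127.9) = 172.1
  CO₂: 0 + 1(127.9) = 127.9
  H₂O: 0 + 2(127.9) = 255.9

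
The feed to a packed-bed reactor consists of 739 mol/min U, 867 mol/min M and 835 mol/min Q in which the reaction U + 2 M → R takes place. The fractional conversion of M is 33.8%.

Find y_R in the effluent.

0.0682

M reacted = 0.338 × 867 = 293 mol/min; ν_M = −2, so ξ = 293/2 = 146.5 mol/min.
Outlet amounts (n = n₀ + ν ξ):
  U: 739 − 1(146.5) = 592.5
  M: 867 − 2(146.5) = 574
  R: 0 + 1(146.5) = 146.5
  Q: 835 (inert)
Total out = 2148 mol/min; y_R = 146.5 / 2148 = 0.06822.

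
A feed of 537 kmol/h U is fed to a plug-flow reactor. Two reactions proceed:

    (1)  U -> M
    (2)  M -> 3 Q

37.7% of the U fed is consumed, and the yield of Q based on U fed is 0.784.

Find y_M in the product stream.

0.076

Conversion of U: U consumed = 1ξ₁ = 0.377 × 537 → ξ₁ = 202.4 kmol/h.
Yield of Q: 3ξ₂ / 537 = 0.784 → ξ₂ = 140.3 kmol/h.
Outlet amounts (n = n₀ + Σ ν·ξ):
  U: 537 − 1(202.4) = 334.6
  M: 0 + 1(202.4) − 1(140.3) = 62.11
  Q: 0 + 3(140.3) = 421
Total out = 817.7 kmol/h; y_M = 62.11 / 817.7 = 0.07596.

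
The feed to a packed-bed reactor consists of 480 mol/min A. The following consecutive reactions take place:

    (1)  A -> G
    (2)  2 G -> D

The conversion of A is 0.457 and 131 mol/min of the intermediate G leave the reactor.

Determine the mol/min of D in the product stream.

Conversion of A: A consumed = 1ξ₁ = 0.457 × 480 → ξ₁ = 219.4 mol/min.
G balance: n_G = 0 + 1ξ₁ − 2ξ₂ = 131 → ξ₂ = (1·219.4 − 131)/2 = 44.18 mol/min.
Outlet amounts (n = n₀ + Σ ν·ξ):
  A: 480 − 1(219.4) = 260.6
  G: 0 + 1(219.4) − 2(44.18) = 131
  D: 0 + 1(44.18) = 44.18

44.2 mol/min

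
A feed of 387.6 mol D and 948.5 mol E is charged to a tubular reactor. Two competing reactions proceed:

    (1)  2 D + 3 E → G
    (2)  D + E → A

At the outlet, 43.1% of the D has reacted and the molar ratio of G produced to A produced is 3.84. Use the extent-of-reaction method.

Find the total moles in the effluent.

1020 mol

Conversion of D: D consumed = 0.431 × 387.6 = 167.1 mol = 2ξ₁ + 1ξ₂.
Selectivity: 1ξ₁ / (1ξ₂) = 3.84 → ξ₁ = 3.84 ξ₂.
Substitute: (2·3.84 + 1) ξ₂ = 167.1 → ξ₂ = 19.25 mol, ξ₁ = 73.9 mol.
Outlet amounts (n = n₀ + Σ ν·ξ):
  D: 387.6 − 2(73.9) − 1(19.25) = 220.5
  E: 948.5 − 3(73.9) − 1(19.25) = 707.5
  G: 0 + 1(73.9) = 73.9
  A: 0 + 1(19.25) = 19.25
Total out = 220.5 + 707.5 + 73.9 + 19.25 = 1021 mol.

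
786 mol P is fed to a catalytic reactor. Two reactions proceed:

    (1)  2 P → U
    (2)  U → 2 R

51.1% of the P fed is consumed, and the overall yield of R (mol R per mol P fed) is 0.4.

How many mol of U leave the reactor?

43.6 mol

Conversion of P: P consumed = 2ξ₁ = 0.511 × 786 → ξ₁ = 200.8 mol.
Yield of R: 2ξ₂ / 786 = 0.4 → ξ₂ = 157.2 mol.
Outlet amounts (n = n₀ + Σ ν·ξ):
  P: 786 − 2(200.8) = 384.4
  U: 0 + 1(200.8) − 1(157.2) = 43.62
  R: 0 + 2(157.2) = 314.4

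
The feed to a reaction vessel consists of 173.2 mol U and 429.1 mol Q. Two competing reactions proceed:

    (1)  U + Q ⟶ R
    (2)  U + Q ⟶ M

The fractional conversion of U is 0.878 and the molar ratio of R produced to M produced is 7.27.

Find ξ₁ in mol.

ξ₁ = 134 mol

Conversion of U: U consumed = 0.878 × 173.2 = 152.1 mol = 1ξ₁ + 1ξ₂.
Selectivity: 1ξ₁ / (1ξ₂) = 7.27 → ξ₁ = 7.27 ξ₂.
Substitute: (1·7.27 + 1) ξ₂ = 152.1 → ξ₂ = 18.39 mol, ξ₁ = 133.7 mol.
Outlet amounts (n = n₀ + Σ ν·ξ):
  U: 173.2 − 1(133.7) − 1(18.39) = 21.13
  Q: 429.1 − 1(133.7) − 1(18.39) = 277
  R: 0 + 1(133.7) = 133.7
  M: 0 + 1(18.39) = 18.39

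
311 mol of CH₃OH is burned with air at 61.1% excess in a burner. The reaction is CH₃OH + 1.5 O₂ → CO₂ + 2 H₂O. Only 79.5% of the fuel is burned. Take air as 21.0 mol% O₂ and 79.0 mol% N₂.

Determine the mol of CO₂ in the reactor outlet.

Stoichiometric O₂ = 1.5 × 311 = 466.5 mol; O₂ fed = 466.5 × 1.611 = 751.5 mol.
N₂ fed = 751.5 × 79/21 = 2827 mol.
Fuel reacted = 0.795 × 311 → ξ = 247.2 mol.
Outlet (n = n₀ + ν ξ):
  CH₃OH: 311 − 1(247.2) = 63.75
  O₂: 751.5 − 1.5(247.2) = 380.7
  N₂: 2827 (inert)
  CO₂: 0 + 1(247.2) = 247.2
  H₂O: 0 + 2(247.2) = 494.5

247 mol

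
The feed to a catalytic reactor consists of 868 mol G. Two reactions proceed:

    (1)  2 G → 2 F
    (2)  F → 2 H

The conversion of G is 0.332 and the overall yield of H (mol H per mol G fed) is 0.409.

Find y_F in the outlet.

0.106

Conversion of G: G consumed = 2ξ₁ = 0.332 × 868 → ξ₁ = 144.1 mol.
Yield of H: 2ξ₂ / 868 = 0.409 → ξ₂ = 177.5 mol.
Outlet amounts (n = n₀ + Σ ν·ξ):
  G: 868 − 2(144.1) = 579.8
  F: 0 + 2(144.1) − 1(177.5) = 110.7
  H: 0 + 2(177.5) = 355
Total out = 1046 mol; y_F = 110.7 / 1046 = 0.1059.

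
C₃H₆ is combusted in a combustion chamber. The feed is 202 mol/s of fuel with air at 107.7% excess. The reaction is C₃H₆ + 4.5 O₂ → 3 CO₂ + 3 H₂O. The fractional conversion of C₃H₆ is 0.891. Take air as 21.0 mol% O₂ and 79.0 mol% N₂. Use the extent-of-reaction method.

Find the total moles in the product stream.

Stoichiometric O₂ = 4.5 × 202 = 909 mol/s; O₂ fed = 909 × 2.077 = 1888 mol/s.
N₂ fed = 1888 × 79/21 = 7102 mol/s.
Fuel reacted = 0.891 × 202 → ξ = 180 mol/s.
Outlet (n = n₀ + ν ξ):
  C₃H₆: 202 − 1(180) = 22.02
  O₂: 1888 − 4.5(180) = 1078
  N₂: 7102 (inert)
  CO₂: 0 + 3(180) = 539.9
  H₂O: 0 + 3(180) = 539.9
Total out = 22.02 + 1078 + 7102 + 539.9 + 539.9 = 9282 mol/s.

9280 mol/s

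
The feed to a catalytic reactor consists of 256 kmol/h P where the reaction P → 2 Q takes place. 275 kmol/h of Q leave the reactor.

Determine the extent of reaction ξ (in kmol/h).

ξ = 138 kmol/h

For Q: n = n₀ + 2ξ → 275 = 0 + 2ξ, giving ξ = 137.5 kmol/h.
Outlet amounts (n = n₀ + ν ξ):
  P: 256 − 1(137.5) = 118.5
  Q: 0 + 2(137.5) = 275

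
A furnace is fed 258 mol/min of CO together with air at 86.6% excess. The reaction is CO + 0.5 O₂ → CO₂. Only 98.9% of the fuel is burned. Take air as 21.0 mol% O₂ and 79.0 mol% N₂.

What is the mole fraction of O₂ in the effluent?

0.0886

Stoichiometric O₂ = 0.5 × 258 = 129 mol/min; O₂ fed = 129 × 1.866 = 240.7 mol/min.
N₂ fed = 240.7 × 79/21 = 905.5 mol/min.
Fuel reacted = 0.989 × 258 → ξ = 255.2 mol/min.
Outlet (n = n₀ + ν ξ):
  CO: 258 − 1(255.2) = 2.838
  O₂: 240.7 − 0.5(255.2) = 113.1
  N₂: 905.5 (inert)
  CO₂: 0 + 1(255.2) = 255.2
Total out = 1277 mol/min; y_O₂ = 113.1 / 1277 = 0.08862.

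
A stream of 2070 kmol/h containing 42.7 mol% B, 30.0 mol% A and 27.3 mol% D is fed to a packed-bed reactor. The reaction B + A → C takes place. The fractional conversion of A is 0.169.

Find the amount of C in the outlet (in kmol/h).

105 kmol/h

A reacted = 0.169 × 621 = 104.9 kmol/h; ν_A = −1, so ξ = 104.9/1 = 104.9 kmol/h.
Outlet amounts (n = n₀ + ν ξ):
  B: 883.9 − 1(104.9) = 778.9
  A: 621 − 1(104.9) = 516.1
  C: 0 + 1(104.9) = 104.9
  D: 565.1 (inert)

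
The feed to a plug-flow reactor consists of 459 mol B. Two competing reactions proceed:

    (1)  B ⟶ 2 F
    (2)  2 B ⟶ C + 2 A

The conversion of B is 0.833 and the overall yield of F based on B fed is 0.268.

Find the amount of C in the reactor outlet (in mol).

160 mol

Yield of F: 2ξ₁ / 459 = 0.268 → ξ₁ = 61.51 mol.
Conversion of B: 1ξ₁ + 2ξ₂ = 0.833 × 459 = 382.3 → ξ₂ = 160.4 mol.
Outlet amounts (n = n₀ + Σ ν·ξ):
  B: 459 − 1(61.51) − 2(160.4) = 76.65
  F: 0 + 2(61.51) = 123
  C: 0 + 1(160.4) = 160.4
  A: 0 + 2(160.4) = 320.8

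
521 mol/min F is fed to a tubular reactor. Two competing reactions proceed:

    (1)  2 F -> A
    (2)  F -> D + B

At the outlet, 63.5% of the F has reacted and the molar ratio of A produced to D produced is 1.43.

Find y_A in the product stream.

Conversion of F: F consumed = 0.635 × 521 = 330.8 mol/min = 2ξ₁ + 1ξ₂.
Selectivity: 1ξ₁ / (1ξ₂) = 1.43 → ξ₁ = 1.43 ξ₂.
Substitute: (2·1.43 + 1) ξ₂ = 330.8 → ξ₂ = 85.71 mol/min, ξ₁ = 122.6 mol/min.
Outlet amounts (n = n₀ + Σ ν·ξ):
  F: 521 − 2(122.6) − 1(85.71) = 190.2
  A: 0 + 1(122.6) = 122.6
  D: 0 + 1(85.71) = 85.71
  B: 0 + 1(85.71) = 85.71
Total out = 484.1 mol/min; y_A = 122.6 / 484.1 = 0.2532.

0.253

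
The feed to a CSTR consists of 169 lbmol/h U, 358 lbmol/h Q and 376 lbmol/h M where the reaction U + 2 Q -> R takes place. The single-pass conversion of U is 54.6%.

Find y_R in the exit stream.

0.128

U reacted = 0.546 × 169 = 92.27 lbmol/h; ν_U = −1, so ξ = 92.27/1 = 92.27 lbmol/h.
Outlet amounts (n = n₀ + ν ξ):
  U: 169 − 1(92.27) = 76.73
  Q: 358 − 2(92.27) = 173.5
  R: 0 + 1(92.27) = 92.27
  M: 376 (inert)
Total out = 718.5 lbmol/h; y_R = 92.27 / 718.5 = 0.1284.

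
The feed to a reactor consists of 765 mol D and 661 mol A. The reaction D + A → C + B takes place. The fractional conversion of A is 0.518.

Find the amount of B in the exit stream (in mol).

342 mol

A reacted = 0.518 × 661 = 342.4 mol; ν_A = −1, so ξ = 342.4/1 = 342.4 mol.
Outlet amounts (n = n₀ + ν ξ):
  D: 765 − 1(342.4) = 422.6
  A: 661 − 1(342.4) = 318.6
  C: 0 + 1(342.4) = 342.4
  B: 0 + 1(342.4) = 342.4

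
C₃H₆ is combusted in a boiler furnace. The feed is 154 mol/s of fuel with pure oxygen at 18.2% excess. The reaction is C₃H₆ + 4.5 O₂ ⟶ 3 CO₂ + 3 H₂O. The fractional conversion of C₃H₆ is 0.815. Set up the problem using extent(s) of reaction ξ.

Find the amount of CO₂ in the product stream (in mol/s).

Stoichiometric O₂ = 4.5 × 154 = 693 mol/s; O₂ fed = 693 × 1.182 = 819.1 mol/s.
Fuel reacted = 0.815 × 154 → ξ = 125.5 mol/s.
Outlet (n = n₀ + ν ξ):
  C₃H₆: 154 − 1(125.5) = 28.49
  O₂: 819.1 − 4.5(125.5) = 254.3
  CO₂: 0 + 3(125.5) = 376.5
  H₂O: 0 + 3(125.5) = 376.5

377 mol/s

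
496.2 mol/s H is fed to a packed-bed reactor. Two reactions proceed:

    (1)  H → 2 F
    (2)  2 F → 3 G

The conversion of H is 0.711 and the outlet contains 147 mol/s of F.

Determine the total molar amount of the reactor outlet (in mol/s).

Conversion of H: H consumed = 1ξ₁ = 0.711 × 496.2 → ξ₁ = 352.8 mol/s.
F balance: n_F = 0 + 2ξ₁ − 2ξ₂ = 147 → ξ₂ = (2·352.8 − 147)/2 = 279.3 mol/s.
Outlet amounts (n = n₀ + Σ ν·ξ):
  H: 496.2 − 1(352.8) = 143.4
  F: 0 + 2(352.8) − 2(279.3) = 147
  G: 0 + 3(279.3) = 837.9
Total out = 143.4 + 147 + 837.9 = 1128 mol/s.

1130 mol/s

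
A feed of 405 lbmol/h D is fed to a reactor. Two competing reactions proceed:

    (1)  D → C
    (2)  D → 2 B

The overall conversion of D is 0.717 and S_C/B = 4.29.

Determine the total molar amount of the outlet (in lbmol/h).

435 lbmol/h

Conversion of D: D consumed = 0.717 × 405 = 290.4 lbmol/h = 1ξ₁ + 1ξ₂.
Selectivity: 1ξ₁ / (2ξ₂) = 4.29 → ξ₁ = 8.58 ξ₂.
Substitute: (1·8.58 + 1) ξ₂ = 290.4 → ξ₂ = 30.31 lbmol/h, ξ₁ = 260.1 lbmol/h.
Outlet amounts (n = n₀ + Σ ν·ξ):
  D: 405 − 1(260.1) − 1(30.31) = 114.6
  C: 0 + 1(260.1) = 260.1
  B: 0 + 2(30.31) = 60.62
Total out = 114.6 + 260.1 + 60.62 = 435.3 lbmol/h.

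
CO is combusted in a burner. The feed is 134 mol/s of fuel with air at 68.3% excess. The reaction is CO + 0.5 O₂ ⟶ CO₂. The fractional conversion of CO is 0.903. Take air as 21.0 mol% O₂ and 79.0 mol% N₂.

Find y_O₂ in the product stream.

Stoichiometric O₂ = 0.5 × 134 = 67 mol/s; O₂ fed = 67 × 1.683 = 112.8 mol/s.
N₂ fed = 112.8 × 79/21 = 424.2 mol/s.
Fuel reacted = 0.903 × 134 → ξ = 121 mol/s.
Outlet (n = n₀ + ν ξ):
  CO: 134 − 1(121) = 13
  O₂: 112.8 − 0.5(121) = 52.26
  N₂: 424.2 (inert)
  CO₂: 0 + 1(121) = 121
Total out = 610.5 mol/s; y_O₂ = 52.26 / 610.5 = 0.08561.

0.0856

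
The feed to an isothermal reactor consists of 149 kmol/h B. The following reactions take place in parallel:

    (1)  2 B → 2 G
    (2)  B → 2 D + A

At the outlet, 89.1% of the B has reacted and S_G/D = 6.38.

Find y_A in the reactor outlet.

Conversion of B: B consumed = 0.891 × 149 = 132.8 kmol/h = 2ξ₁ + 1ξ₂.
Selectivity: 2ξ₁ / (2ξ₂) = 6.38 → ξ₁ = 6.38 ξ₂.
Substitute: (2·6.38 + 1) ξ₂ = 132.8 → ξ₂ = 9.648 kmol/h, ξ₁ = 61.56 kmol/h.
Outlet amounts (n = n₀ + Σ ν·ξ):
  B: 149 − 2(61.56) − 1(9.648) = 16.24
  G: 0 + 2(61.56) = 123.1
  D: 0 + 2(9.648) = 19.3
  A: 0 + 1(9.648) = 9.648
Total out = 168.3 kmol/h; y_A = 9.648 / 168.3 = 0.05733.

0.0573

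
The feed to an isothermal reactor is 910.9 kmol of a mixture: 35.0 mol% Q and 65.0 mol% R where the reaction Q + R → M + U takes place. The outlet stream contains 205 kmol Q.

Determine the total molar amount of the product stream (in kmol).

911 kmol

For Q: n = n₀ − 1ξ → 205 = 318.8 − 1ξ, giving ξ = 113.8 kmol.
Outlet amounts (n = n₀ + ν ξ):
  Q: 318.8 − 1(113.8) = 205
  R: 592.1 − 1(113.8) = 478.3
  M: 0 + 1(113.8) = 113.8
  U: 0 + 1(113.8) = 113.8
Total out = 205 + 478.3 + 113.8 + 113.8 = 910.9 kmol.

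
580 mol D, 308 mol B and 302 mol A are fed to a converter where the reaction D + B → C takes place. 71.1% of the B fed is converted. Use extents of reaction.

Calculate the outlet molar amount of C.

B reacted = 0.711 × 308 = 219 mol; ν_B = −1, so ξ = 219/1 = 219 mol.
Outlet amounts (n = n₀ + ν ξ):
  D: 580 − 1(219) = 361
  B: 308 − 1(219) = 89.01
  C: 0 + 1(219) = 219
  A: 302 (inert)

219 mol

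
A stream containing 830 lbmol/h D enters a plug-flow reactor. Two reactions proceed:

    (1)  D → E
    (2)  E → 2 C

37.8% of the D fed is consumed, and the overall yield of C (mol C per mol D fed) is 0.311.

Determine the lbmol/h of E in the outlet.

185 lbmol/h

Conversion of D: D consumed = 1ξ₁ = 0.378 × 830 → ξ₁ = 313.7 lbmol/h.
Yield of C: 2ξ₂ / 830 = 0.311 → ξ₂ = 129.1 lbmol/h.
Outlet amounts (n = n₀ + Σ ν·ξ):
  D: 830 − 1(313.7) = 516.3
  E: 0 + 1(313.7) − 1(129.1) = 184.7
  C: 0 + 2(129.1) = 258.1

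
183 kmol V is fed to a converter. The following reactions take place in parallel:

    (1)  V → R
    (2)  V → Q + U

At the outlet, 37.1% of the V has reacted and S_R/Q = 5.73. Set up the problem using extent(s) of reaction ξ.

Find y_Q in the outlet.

0.0522

Conversion of V: V consumed = 0.371 × 183 = 67.89 kmol = 1ξ₁ + 1ξ₂.
Selectivity: 1ξ₁ / (1ξ₂) = 5.73 → ξ₁ = 5.73 ξ₂.
Substitute: (1·5.73 + 1) ξ₂ = 67.89 → ξ₂ = 10.09 kmol, ξ₁ = 57.8 kmol.
Outlet amounts (n = n₀ + Σ ν·ξ):
  V: 183 − 1(57.8) − 1(10.09) = 115.1
  R: 0 + 1(57.8) = 57.8
  Q: 0 + 1(10.09) = 10.09
  U: 0 + 1(10.09) = 10.09
Total out = 193.1 kmol; y_Q = 10.09 / 193.1 = 0.05225.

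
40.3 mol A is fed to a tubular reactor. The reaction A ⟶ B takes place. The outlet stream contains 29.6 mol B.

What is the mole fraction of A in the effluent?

0.266

For B: n = n₀ + 1ξ → 29.6 = 0 + 1ξ, giving ξ = 29.6 mol.
Outlet amounts (n = n₀ + ν ξ):
  A: 40.3 − 1(29.6) = 10.7
  B: 0 + 1(29.6) = 29.6
Total out = 40.3 mol; y_A = 10.7 / 40.3 = 0.2655.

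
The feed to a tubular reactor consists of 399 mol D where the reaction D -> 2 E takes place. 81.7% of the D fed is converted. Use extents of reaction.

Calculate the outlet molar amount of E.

652 mol

D reacted = 0.817 × 399 = 326 mol; ν_D = −1, so ξ = 326/1 = 326 mol.
Outlet amounts (n = n₀ + ν ξ):
  D: 399 − 1(326) = 73.02
  E: 0 + 2(326) = 652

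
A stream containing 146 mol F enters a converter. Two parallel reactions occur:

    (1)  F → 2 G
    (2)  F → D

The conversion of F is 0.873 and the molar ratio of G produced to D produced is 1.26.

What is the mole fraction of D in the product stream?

0.4

Conversion of F: F consumed = 0.873 × 146 = 127.5 mol = 1ξ₁ + 1ξ₂.
Selectivity: 2ξ₁ / (1ξ₂) = 1.26 → ξ₁ = 0.63 ξ₂.
Substitute: (1·0.63 + 1) ξ₂ = 127.5 → ξ₂ = 78.2 mol, ξ₁ = 49.26 mol.
Outlet amounts (n = n₀ + Σ ν·ξ):
  F: 146 − 1(49.26) − 1(78.2) = 18.54
  G: 0 + 2(49.26) = 98.53
  D: 0 + 1(78.2) = 78.2
Total out = 195.3 mol; y_D = 78.2 / 195.3 = 0.4005.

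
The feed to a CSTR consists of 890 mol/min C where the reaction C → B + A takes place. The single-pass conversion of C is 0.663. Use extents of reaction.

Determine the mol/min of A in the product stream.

590 mol/min

C reacted = 0.663 × 890 = 590.1 mol/min; ν_C = −1, so ξ = 590.1/1 = 590.1 mol/min.
Outlet amounts (n = n₀ + ν ξ):
  C: 890 − 1(590.1) = 299.9
  B: 0 + 1(590.1) = 590.1
  A: 0 + 1(590.1) = 590.1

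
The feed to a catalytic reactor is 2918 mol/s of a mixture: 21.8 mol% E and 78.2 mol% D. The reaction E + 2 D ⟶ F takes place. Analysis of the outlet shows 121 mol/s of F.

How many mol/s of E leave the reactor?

For F: n = n₀ + 1ξ → 121 = 0 + 1ξ, giving ξ = 121 mol/s.
Outlet amounts (n = n₀ + ν ξ):
  E: 636.1 − 1(121) = 515.1
  D: 2282 − 2(121) = 2040
  F: 0 + 1(121) = 121

515 mol/s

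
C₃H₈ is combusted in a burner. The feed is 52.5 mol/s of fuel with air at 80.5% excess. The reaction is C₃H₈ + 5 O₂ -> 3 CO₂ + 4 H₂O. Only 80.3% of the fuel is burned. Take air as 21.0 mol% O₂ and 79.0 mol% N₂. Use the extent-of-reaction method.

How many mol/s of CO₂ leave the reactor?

126 mol/s

Stoichiometric O₂ = 5 × 52.5 = 262.5 mol/s; O₂ fed = 262.5 × 1.805 = 473.8 mol/s.
N₂ fed = 473.8 × 79/21 = 1782 mol/s.
Fuel reacted = 0.803 × 52.5 → ξ = 42.16 mol/s.
Outlet (n = n₀ + ν ξ):
  C₃H₈: 52.5 − 1(42.16) = 10.34
  O₂: 473.8 − 5(42.16) = 263
  N₂: 1782 (inert)
  CO₂: 0 + 3(42.16) = 126.5
  H₂O: 0 + 4(42.16) = 168.6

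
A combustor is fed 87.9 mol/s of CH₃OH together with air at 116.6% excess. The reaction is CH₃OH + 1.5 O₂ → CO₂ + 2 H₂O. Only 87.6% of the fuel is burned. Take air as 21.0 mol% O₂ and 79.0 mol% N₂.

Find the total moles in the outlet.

1490 mol/s

Stoichiometric O₂ = 1.5 × 87.9 = 131.9 mol/s; O₂ fed = 131.9 × 2.166 = 285.6 mol/s.
N₂ fed = 285.6 × 79/21 = 1074 mol/s.
Fuel reacted = 0.876 × 87.9 → ξ = 77 mol/s.
Outlet (n = n₀ + ν ξ):
  CH₃OH: 87.9 − 1(77) = 10.9
  O₂: 285.6 − 1.5(77) = 170.1
  N₂: 1074 (inert)
  CO₂: 0 + 1(77) = 77
  H₂O: 0 + 2(77) = 154
Total out = 10.9 + 170.1 + 1074 + 77 + 154 = 1486 mol/s.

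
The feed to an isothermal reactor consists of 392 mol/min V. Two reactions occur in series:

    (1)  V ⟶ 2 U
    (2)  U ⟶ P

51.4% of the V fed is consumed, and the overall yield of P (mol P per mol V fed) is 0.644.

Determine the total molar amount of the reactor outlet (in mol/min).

Conversion of V: V consumed = 1ξ₁ = 0.514 × 392 → ξ₁ = 201.5 mol/min.
Yield of P: 1ξ₂ / 392 = 0.644 → ξ₂ = 252.4 mol/min.
Outlet amounts (n = n₀ + Σ ν·ξ):
  V: 392 − 1(201.5) = 190.5
  U: 0 + 2(201.5) − 1(252.4) = 150.5
  P: 0 + 1(252.4) = 252.4
Total out = 190.5 + 150.5 + 252.4 = 593.5 mol/min.

593 mol/min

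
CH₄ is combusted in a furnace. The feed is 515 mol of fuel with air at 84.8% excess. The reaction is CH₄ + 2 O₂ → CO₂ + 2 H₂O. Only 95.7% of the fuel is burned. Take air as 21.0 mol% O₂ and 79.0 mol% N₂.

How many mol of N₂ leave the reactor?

Stoichiometric O₂ = 2 × 515 = 1030 mol; O₂ fed = 1030 × 1.848 = 1903 mol.
N₂ fed = 1903 × 79/21 = 7161 mol.
Fuel reacted = 0.957 × 515 → ξ = 492.9 mol.
Outlet (n = n₀ + ν ξ):
  CH₄: 515 − 1(492.9) = 22.15
  O₂: 1903 − 2(492.9) = 917.7
  N₂: 7161 (inert)
  CO₂: 0 + 1(492.9) = 492.9
  H₂O: 0 + 2(492.9) = 985.7

7160 mol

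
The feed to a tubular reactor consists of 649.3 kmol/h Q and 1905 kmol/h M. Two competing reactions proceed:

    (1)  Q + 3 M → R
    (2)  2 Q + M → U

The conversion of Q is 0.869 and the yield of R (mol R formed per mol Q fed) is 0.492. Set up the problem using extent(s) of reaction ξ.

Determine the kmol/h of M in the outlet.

Yield of R: 1ξ₁ / 649.3 = 0.492 → ξ₁ = 319.5 kmol/h.
Conversion of Q: 1ξ₁ + 2ξ₂ = 0.869 × 649.3 = 564.2 → ξ₂ = 122.4 kmol/h.
Outlet amounts (n = n₀ + Σ ν·ξ):
  Q: 649.3 − 1(319.5) − 2(122.4) = 85.06
  M: 1905 − 3(319.5) − 1(122.4) = 824.2
  R: 0 + 1(319.5) = 319.5
  U: 0 + 1(122.4) = 122.4

824 kmol/h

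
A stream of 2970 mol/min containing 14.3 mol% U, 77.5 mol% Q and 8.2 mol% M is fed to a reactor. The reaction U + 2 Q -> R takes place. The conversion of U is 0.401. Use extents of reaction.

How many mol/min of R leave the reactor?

170 mol/min

U reacted = 0.401 × 424.7 = 170.3 mol/min; ν_U = −1, so ξ = 170.3/1 = 170.3 mol/min.
Outlet amounts (n = n₀ + ν ξ):
  U: 424.7 − 1(170.3) = 254.4
  Q: 2302 − 2(170.3) = 1961
  R: 0 + 1(170.3) = 170.3
  M: 243.5 (inert)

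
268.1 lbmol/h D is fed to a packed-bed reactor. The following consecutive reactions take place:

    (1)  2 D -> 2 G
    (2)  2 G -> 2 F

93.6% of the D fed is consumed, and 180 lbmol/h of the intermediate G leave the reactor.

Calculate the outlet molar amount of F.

Conversion of D: D consumed = 2ξ₁ = 0.936 × 268.1 → ξ₁ = 125.5 lbmol/h.
G balance: n_G = 0 + 2ξ₁ − 2ξ₂ = 180 → ξ₂ = (2·125.5 − 180)/2 = 35.47 lbmol/h.
Outlet amounts (n = n₀ + Σ ν·ξ):
  D: 268.1 − 2(125.5) = 17.16
  G: 0 + 2(125.5) − 2(35.47) = 180
  F: 0 + 2(35.47) = 70.94

70.9 lbmol/h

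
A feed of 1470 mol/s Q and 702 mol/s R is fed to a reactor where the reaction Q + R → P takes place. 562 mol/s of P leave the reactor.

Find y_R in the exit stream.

0.087

For P: n = n₀ + 1ξ → 562 = 0 + 1ξ, giving ξ = 562 mol/s.
Outlet amounts (n = n₀ + ν ξ):
  Q: 1470 − 1(562) = 908
  R: 702 − 1(562) = 140
  P: 0 + 1(562) = 562
Total out = 1610 mol/s; y_R = 140 / 1610 = 0.08696.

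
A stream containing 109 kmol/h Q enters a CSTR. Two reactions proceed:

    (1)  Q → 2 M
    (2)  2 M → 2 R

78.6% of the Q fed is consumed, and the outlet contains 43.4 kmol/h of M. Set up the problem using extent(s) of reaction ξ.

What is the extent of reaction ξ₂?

Conversion of Q: Q consumed = 1ξ₁ = 0.786 × 109 → ξ₁ = 85.67 kmol/h.
M balance: n_M = 0 + 2ξ₁ − 2ξ₂ = 43.4 → ξ₂ = (2·85.67 − 43.4)/2 = 63.97 kmol/h.
Outlet amounts (n = n₀ + Σ ν·ξ):
  Q: 109 − 1(85.67) = 23.33
  M: 0 + 2(85.67) − 2(63.97) = 43.4
  R: 0 + 2(63.97) = 127.9

ξ₂ = 64 kmol/h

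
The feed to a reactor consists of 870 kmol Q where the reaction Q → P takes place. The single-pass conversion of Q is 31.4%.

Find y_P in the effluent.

0.314

Q reacted = 0.314 × 870 = 273.2 kmol; ν_Q = −1, so ξ = 273.2/1 = 273.2 kmol.
Outlet amounts (n = n₀ + ν ξ):
  Q: 870 − 1(273.2) = 596.8
  P: 0 + 1(273.2) = 273.2
Total out = 870 kmol; y_P = 273.2 / 870 = 0.314.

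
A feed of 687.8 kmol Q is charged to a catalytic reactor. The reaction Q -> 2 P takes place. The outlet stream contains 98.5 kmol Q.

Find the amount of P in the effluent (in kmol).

1180 kmol

For Q: n = n₀ − 1ξ → 98.5 = 687.8 − 1ξ, giving ξ = 589.3 kmol.
Outlet amounts (n = n₀ + ν ξ):
  Q: 687.8 − 1(589.3) = 98.5
  P: 0 + 2(589.3) = 1179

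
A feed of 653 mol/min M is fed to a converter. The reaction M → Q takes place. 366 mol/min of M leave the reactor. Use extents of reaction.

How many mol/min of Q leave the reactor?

287 mol/min

For M: n = n₀ − 1ξ → 366 = 653 − 1ξ, giving ξ = 287 mol/min.
Outlet amounts (n = n₀ + ν ξ):
  M: 653 − 1(287) = 366
  Q: 0 + 1(287) = 287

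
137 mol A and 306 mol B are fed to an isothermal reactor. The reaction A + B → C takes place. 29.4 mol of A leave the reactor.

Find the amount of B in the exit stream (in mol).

For A: n = n₀ − 1ξ → 29.4 = 137 − 1ξ, giving ξ = 107.6 mol.
Outlet amounts (n = n₀ + ν ξ):
  A: 137 − 1(107.6) = 29.4
  B: 306 − 1(107.6) = 198.4
  C: 0 + 1(107.6) = 107.6

198 mol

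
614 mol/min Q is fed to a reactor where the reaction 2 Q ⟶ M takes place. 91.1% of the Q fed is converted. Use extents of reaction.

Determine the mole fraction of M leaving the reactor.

0.837

Q reacted = 0.911 × 614 = 559.4 mol/min; ν_Q = −2, so ξ = 559.4/2 = 279.7 mol/min.
Outlet amounts (n = n₀ + ν ξ):
  Q: 614 − 2(279.7) = 54.65
  M: 0 + 1(279.7) = 279.7
Total out = 334.3 mol/min; y_M = 279.7 / 334.3 = 0.8365.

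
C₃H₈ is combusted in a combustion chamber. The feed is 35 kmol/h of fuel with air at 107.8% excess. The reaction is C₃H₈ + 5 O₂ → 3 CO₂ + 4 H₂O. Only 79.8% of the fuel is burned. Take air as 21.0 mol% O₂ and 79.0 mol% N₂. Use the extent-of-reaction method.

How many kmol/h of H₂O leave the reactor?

112 kmol/h

Stoichiometric O₂ = 5 × 35 = 175 kmol/h; O₂ fed = 175 × 2.078 = 363.7 kmol/h.
N₂ fed = 363.7 × 79/21 = 1368 kmol/h.
Fuel reacted = 0.798 × 35 → ξ = 27.93 kmol/h.
Outlet (n = n₀ + ν ξ):
  C₃H₈: 35 − 1(27.93) = 7.07
  O₂: 363.7 − 5(27.93) = 224
  N₂: 1368 (inert)
  CO₂: 0 + 3(27.93) = 83.79
  H₂O: 0 + 4(27.93) = 111.7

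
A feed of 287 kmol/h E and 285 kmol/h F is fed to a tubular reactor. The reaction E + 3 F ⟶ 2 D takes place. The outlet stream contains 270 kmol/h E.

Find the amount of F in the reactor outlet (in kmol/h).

For E: n = n₀ − 1ξ → 270 = 287 − 1ξ, giving ξ = 17 kmol/h.
Outlet amounts (n = n₀ + ν ξ):
  E: 287 − 1(17) = 270
  F: 285 − 3(17) = 234
  D: 0 + 2(17) = 34

234 kmol/h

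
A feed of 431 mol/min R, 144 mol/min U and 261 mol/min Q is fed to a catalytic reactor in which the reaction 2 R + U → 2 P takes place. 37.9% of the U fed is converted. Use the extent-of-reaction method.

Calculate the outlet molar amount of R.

322 mol/min

U reacted = 0.379 × 144 = 54.58 mol/min; ν_U = −1, so ξ = 54.58/1 = 54.58 mol/min.
Outlet amounts (n = n₀ + ν ξ):
  R: 431 − 2(54.58) = 321.8
  U: 144 − 1(54.58) = 89.42
  P: 0 + 2(54.58) = 109.2
  Q: 261 (inert)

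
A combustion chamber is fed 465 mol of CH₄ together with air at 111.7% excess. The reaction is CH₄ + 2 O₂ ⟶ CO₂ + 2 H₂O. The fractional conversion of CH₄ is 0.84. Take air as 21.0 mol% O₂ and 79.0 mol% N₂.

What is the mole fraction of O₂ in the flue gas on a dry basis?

0.131

Stoichiometric O₂ = 2 × 465 = 930 mol; O₂ fed = 930 × 2.117 = 1969 mol.
N₂ fed = 1969 × 79/21 = 7406 mol.
Fuel reacted = 0.84 × 465 → ξ = 390.6 mol.
Outlet (n = n₀ + ν ξ):
  CH₄: 465 − 1(390.6) = 74.4
  O₂: 1969 − 2(390.6) = 1188
  N₂: 7406 (inert)
  CO₂: 0 + 1(390.6) = 390.6
  H₂O: 0 + 2(390.6) = 781.2
Dry total = 9059 mol; y_O₂ (dry) = 1188 / 9059 = 0.1311.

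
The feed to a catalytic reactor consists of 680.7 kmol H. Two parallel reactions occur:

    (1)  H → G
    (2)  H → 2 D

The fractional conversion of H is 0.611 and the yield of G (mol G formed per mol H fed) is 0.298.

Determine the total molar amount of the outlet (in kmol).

Yield of G: 1ξ₁ / 680.7 = 0.298 → ξ₁ = 202.8 kmol.
Conversion of H: 1ξ₁ + 1ξ₂ = 0.611 × 680.7 = 415.9 → ξ₂ = 213.1 kmol.
Outlet amounts (n = n₀ + Σ ν·ξ):
  H: 680.7 − 1(202.8) − 1(213.1) = 264.8
  G: 0 + 1(202.8) = 202.8
  D: 0 + 2(213.1) = 426.1
Total out = 264.8 + 202.8 + 426.1 = 893.8 kmol.

894 kmol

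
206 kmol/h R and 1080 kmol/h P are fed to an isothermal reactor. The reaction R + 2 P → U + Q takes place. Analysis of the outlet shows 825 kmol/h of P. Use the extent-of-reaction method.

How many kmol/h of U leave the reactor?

128 kmol/h

For P: n = n₀ − 2ξ → 825 = 1080 − 2ξ, giving ξ = 127.5 kmol/h.
Outlet amounts (n = n₀ + ν ξ):
  R: 206 − 1(127.5) = 78.5
  P: 1080 − 2(127.5) = 825
  U: 0 + 1(127.5) = 127.5
  Q: 0 + 1(127.5) = 127.5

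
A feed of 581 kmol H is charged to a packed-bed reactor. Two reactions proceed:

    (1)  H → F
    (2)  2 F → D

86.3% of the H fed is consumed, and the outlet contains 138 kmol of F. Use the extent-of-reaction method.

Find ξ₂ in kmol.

ξ₂ = 182 kmol

Conversion of H: H consumed = 1ξ₁ = 0.863 × 581 → ξ₁ = 501.4 kmol.
F balance: n_F = 0 + 1ξ₁ − 2ξ₂ = 138 → ξ₂ = (1·501.4 − 138)/2 = 181.7 kmol.
Outlet amounts (n = n₀ + Σ ν·ξ):
  H: 581 − 1(501.4) = 79.6
  F: 0 + 1(501.4) − 2(181.7) = 138
  D: 0 + 1(181.7) = 181.7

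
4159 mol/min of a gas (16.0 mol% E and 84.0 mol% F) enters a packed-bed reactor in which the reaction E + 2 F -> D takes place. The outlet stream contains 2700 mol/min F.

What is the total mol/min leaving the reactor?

3370 mol/min

For F: n = n₀ − 2ξ → 2700 = 3494 − 2ξ, giving ξ = 396.8 mol/min.
Outlet amounts (n = n₀ + ν ξ):
  E: 665.4 − 1(396.8) = 268.7
  F: 3494 − 2(396.8) = 2700
  D: 0 + 1(396.8) = 396.8
Total out = 268.7 + 2700 + 396.8 = 3365 mol/min.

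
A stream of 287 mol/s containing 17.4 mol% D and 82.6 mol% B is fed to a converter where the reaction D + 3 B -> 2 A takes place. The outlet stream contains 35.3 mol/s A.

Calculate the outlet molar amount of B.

For A: n = n₀ + 2ξ → 35.3 = 0 + 2ξ, giving ξ = 17.65 mol/s.
Outlet amounts (n = n₀ + ν ξ):
  D: 49.94 − 1(17.65) = 32.29
  B: 237.1 − 3(17.65) = 184.1
  A: 0 + 2(17.65) = 35.3

184 mol/s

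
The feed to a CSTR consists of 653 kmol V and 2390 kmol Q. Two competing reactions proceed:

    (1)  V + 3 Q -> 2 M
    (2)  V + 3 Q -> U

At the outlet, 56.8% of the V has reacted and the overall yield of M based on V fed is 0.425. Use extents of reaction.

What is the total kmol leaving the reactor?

Yield of M: 2ξ₁ / 653 = 0.425 → ξ₁ = 138.8 kmol.
Conversion of V: 1ξ₁ + 1ξ₂ = 0.568 × 653 = 370.9 → ξ₂ = 232.1 kmol.
Outlet amounts (n = n₀ + Σ ν·ξ):
  V: 653 − 1(138.8) − 1(232.1) = 282.1
  Q: 2390 − 3(138.8) − 3(232.1) = 1277
  M: 0 + 2(138.8) = 277.5
  U: 0 + 1(232.1) = 232.1
Total out = 282.1 + 1277 + 277.5 + 232.1 = 2069 kmol.

2070 kmol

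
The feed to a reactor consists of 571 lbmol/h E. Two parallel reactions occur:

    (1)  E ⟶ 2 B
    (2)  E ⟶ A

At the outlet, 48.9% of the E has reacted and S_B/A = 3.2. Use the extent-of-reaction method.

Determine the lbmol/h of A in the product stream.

Conversion of E: E consumed = 0.489 × 571 = 279.2 lbmol/h = 1ξ₁ + 1ξ₂.
Selectivity: 2ξ₁ / (1ξ₂) = 3.2 → ξ₁ = 1.6 ξ₂.
Substitute: (1·1.6 + 1) ξ₂ = 279.2 → ξ₂ = 107.4 lbmol/h, ξ₁ = 171.8 lbmol/h.
Outlet amounts (n = n₀ + Σ ν·ξ):
  E: 571 − 1(171.8) − 1(107.4) = 291.8
  B: 0 + 2(171.8) = 343.7
  A: 0 + 1(107.4) = 107.4

107 lbmol/h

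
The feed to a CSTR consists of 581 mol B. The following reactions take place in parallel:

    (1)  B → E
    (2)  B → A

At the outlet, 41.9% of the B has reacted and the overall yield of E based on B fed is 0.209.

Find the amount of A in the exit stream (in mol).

122 mol

Yield of E: 1ξ₁ / 581 = 0.209 → ξ₁ = 121.4 mol.
Conversion of B: 1ξ₁ + 1ξ₂ = 0.419 × 581 = 243.4 → ξ₂ = 122 mol.
Outlet amounts (n = n₀ + Σ ν·ξ):
  B: 581 − 1(121.4) − 1(122) = 337.6
  E: 0 + 1(121.4) = 121.4
  A: 0 + 1(122) = 122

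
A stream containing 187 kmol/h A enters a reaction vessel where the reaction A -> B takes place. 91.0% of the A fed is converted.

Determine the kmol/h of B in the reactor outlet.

A reacted = 0.91 × 187 = 170.2 kmol/h; ν_A = −1, so ξ = 170.2/1 = 170.2 kmol/h.
Outlet amounts (n = n₀ + ν ξ):
  A: 187 − 1(170.2) = 16.83
  B: 0 + 1(170.2) = 170.2

170 kmol/h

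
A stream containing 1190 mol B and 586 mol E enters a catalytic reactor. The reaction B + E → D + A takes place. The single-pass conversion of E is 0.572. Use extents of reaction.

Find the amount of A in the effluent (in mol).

335 mol

E reacted = 0.572 × 586 = 335.2 mol; ν_E = −1, so ξ = 335.2/1 = 335.2 mol.
Outlet amounts (n = n₀ + ν ξ):
  B: 1190 − 1(335.2) = 854.8
  E: 586 − 1(335.2) = 250.8
  D: 0 + 1(335.2) = 335.2
  A: 0 + 1(335.2) = 335.2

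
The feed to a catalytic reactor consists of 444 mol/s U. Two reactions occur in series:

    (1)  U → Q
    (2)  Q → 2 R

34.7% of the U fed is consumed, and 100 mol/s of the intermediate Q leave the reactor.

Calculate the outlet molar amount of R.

108 mol/s

Conversion of U: U consumed = 1ξ₁ = 0.347 × 444 → ξ₁ = 154.1 mol/s.
Q balance: n_Q = 0 + 1ξ₁ − 1ξ₂ = 100 → ξ₂ = (1·154.1 − 100)/1 = 54.07 mol/s.
Outlet amounts (n = n₀ + Σ ν·ξ):
  U: 444 − 1(154.1) = 289.9
  Q: 0 + 1(154.1) − 1(54.07) = 100
  R: 0 + 2(54.07) = 108.1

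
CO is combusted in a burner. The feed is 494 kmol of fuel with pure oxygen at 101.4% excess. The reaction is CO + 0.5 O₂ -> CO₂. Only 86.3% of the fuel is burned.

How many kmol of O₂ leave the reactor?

284 kmol

Stoichiometric O₂ = 0.5 × 494 = 247 kmol; O₂ fed = 247 × 2.014 = 497.5 kmol.
Fuel reacted = 0.863 × 494 → ξ = 426.3 kmol.
Outlet (n = n₀ + ν ξ):
  CO: 494 − 1(426.3) = 67.68
  O₂: 497.5 − 0.5(426.3) = 284.3
  CO₂: 0 + 1(426.3) = 426.3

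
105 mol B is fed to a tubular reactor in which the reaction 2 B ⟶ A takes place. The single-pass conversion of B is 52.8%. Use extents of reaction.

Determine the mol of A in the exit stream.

B reacted = 0.528 × 105 = 55.44 mol; ν_B = −2, so ξ = 55.44/2 = 27.72 mol.
Outlet amounts (n = n₀ + ν ξ):
  B: 105 − 2(27.72) = 49.56
  A: 0 + 1(27.72) = 27.72

27.7 mol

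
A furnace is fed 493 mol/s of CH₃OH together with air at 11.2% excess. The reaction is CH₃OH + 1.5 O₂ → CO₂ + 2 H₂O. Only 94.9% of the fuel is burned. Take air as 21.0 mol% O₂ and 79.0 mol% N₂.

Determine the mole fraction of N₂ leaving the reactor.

Stoichiometric O₂ = 1.5 × 493 = 739.5 mol/s; O₂ fed = 739.5 × 1.112 = 822.3 mol/s.
N₂ fed = 822.3 × 79/21 = 3094 mol/s.
Fuel reacted = 0.949 × 493 → ξ = 467.9 mol/s.
Outlet (n = n₀ + ν ξ):
  CH₃OH: 493 − 1(467.9) = 25.14
  O₂: 822.3 − 1.5(467.9) = 120.5
  N₂: 3094 (inert)
  CO₂: 0 + 1(467.9) = 467.9
  H₂O: 0 + 2(467.9) = 935.7
Total out = 4643 mol/s; y_N₂ = 3094 / 4643 = 0.6663.

0.666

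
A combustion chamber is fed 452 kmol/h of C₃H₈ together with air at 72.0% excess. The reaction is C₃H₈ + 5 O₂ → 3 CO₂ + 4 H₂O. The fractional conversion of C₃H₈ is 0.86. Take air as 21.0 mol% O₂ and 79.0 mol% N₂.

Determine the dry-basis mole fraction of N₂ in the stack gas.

Stoichiometric O₂ = 5 × 452 = 2260 kmol/h; O₂ fed = 2260 × 1.720 = 3887 kmol/h.
N₂ fed = 3887 × 79/21 = 14620 kmol/h.
Fuel reacted = 0.86 × 452 → ξ = 388.7 kmol/h.
Outlet (n = n₀ + ν ξ):
  C₃H₈: 452 − 1(388.7) = 63.28
  O₂: 3887 − 5(388.7) = 1944
  N₂: 14620 (inert)
  CO₂: 0 + 3(388.7) = 1166
  H₂O: 0 + 4(388.7) = 1555
Dry total = 17800 kmol/h; y_N₂ (dry) = 14620 / 17800 = 0.8217.

0.822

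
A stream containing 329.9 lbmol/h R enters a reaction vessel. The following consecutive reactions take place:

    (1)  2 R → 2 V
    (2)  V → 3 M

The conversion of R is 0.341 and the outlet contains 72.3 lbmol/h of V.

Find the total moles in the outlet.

410 lbmol/h

Conversion of R: R consumed = 2ξ₁ = 0.341 × 329.9 → ξ₁ = 56.25 lbmol/h.
V balance: n_V = 0 + 2ξ₁ − 1ξ₂ = 72.3 → ξ₂ = (2·56.25 − 72.3)/1 = 40.2 lbmol/h.
Outlet amounts (n = n₀ + Σ ν·ξ):
  R: 329.9 − 2(56.25) = 217.4
  V: 0 + 2(56.25) − 1(40.2) = 72.3
  M: 0 + 3(40.2) = 120.6
Total out = 217.4 + 72.3 + 120.6 = 410.3 lbmol/h.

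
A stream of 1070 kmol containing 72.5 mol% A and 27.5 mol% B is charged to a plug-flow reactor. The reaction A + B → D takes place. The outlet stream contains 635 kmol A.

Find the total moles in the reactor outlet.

For A: n = n₀ − 1ξ → 635 = 775.8 − 1ξ, giving ξ = 140.8 kmol.
Outlet amounts (n = n₀ + ν ξ):
  A: 775.8 − 1(140.8) = 635
  B: 294.2 − 1(140.8) = 153.5
  D: 0 + 1(140.8) = 140.8
Total out = 635 + 153.5 + 140.8 = 929.2 kmol.

929 kmol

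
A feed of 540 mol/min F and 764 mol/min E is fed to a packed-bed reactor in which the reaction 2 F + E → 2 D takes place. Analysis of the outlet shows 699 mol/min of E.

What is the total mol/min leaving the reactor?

1240 mol/min

For E: n = n₀ − 1ξ → 699 = 764 − 1ξ, giving ξ = 65 mol/min.
Outlet amounts (n = n₀ + ν ξ):
  F: 540 − 2(65) = 410
  E: 764 − 1(65) = 699
  D: 0 + 2(65) = 130
Total out = 410 + 699 + 130 = 1239 mol/min.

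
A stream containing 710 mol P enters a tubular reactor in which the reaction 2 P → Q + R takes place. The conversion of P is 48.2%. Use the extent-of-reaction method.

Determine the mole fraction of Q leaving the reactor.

P reacted = 0.482 × 710 = 342.2 mol; ν_P = −2, so ξ = 342.2/2 = 171.1 mol.
Outlet amounts (n = n₀ + ν ξ):
  P: 710 − 2(171.1) = 367.8
  Q: 0 + 1(171.1) = 171.1
  R: 0 + 1(171.1) = 171.1
Total out = 710 mol; y_Q = 171.1 / 710 = 0.241.

0.241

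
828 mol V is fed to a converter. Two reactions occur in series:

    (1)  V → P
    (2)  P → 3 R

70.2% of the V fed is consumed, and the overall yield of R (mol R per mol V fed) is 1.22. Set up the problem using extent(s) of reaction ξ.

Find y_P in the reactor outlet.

0.163

Conversion of V: V consumed = 1ξ₁ = 0.702 × 828 → ξ₁ = 581.3 mol.
Yield of R: 3ξ₂ / 828 = 1.22 → ξ₂ = 336.7 mol.
Outlet amounts (n = n₀ + Σ ν·ξ):
  V: 828 − 1(581.3) = 246.7
  P: 0 + 1(581.3) − 1(336.7) = 244.5
  R: 0 + 3(336.7) = 1010
Total out = 1501 mol; y_P = 244.5 / 1501 = 0.1629.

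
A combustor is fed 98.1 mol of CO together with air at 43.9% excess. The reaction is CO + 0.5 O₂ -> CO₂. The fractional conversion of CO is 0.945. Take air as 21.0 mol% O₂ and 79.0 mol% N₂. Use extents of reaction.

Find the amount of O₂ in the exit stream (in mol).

24.2 mol

Stoichiometric O₂ = 0.5 × 98.1 = 49.05 mol; O₂ fed = 49.05 × 1.439 = 70.58 mol.
N₂ fed = 70.58 × 79/21 = 265.5 mol.
Fuel reacted = 0.945 × 98.1 → ξ = 92.7 mol.
Outlet (n = n₀ + ν ξ):
  CO: 98.1 − 1(92.7) = 5.395
  O₂: 70.58 − 0.5(92.7) = 24.23
  N₂: 265.5 (inert)
  CO₂: 0 + 1(92.7) = 92.7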